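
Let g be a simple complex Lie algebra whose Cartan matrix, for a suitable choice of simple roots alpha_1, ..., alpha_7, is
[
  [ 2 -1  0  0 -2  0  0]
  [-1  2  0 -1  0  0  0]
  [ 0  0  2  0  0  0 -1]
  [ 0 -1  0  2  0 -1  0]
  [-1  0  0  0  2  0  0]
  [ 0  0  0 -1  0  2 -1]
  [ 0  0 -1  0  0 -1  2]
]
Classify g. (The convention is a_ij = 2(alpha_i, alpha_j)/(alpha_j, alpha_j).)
B_7 (so(15))

The matrix has rank 7 with 2's on the diagonal. Reading the off-diagonal entries as Dynkin edges (a single edge where a_ij = a_ji = -1; a double or triple edge where a_ij * a_ji = 2 or 3), the diagram is a chain of 7 nodes with a double edge at one end; the terminal node there is the unique short simple root (B_7). One simple-root ordering that puts it in standard form is (alpha_3, alpha_7, alpha_6, alpha_4, alpha_2, alpha_1, alpha_5). So the algebra is type B_7, i.e. so(15).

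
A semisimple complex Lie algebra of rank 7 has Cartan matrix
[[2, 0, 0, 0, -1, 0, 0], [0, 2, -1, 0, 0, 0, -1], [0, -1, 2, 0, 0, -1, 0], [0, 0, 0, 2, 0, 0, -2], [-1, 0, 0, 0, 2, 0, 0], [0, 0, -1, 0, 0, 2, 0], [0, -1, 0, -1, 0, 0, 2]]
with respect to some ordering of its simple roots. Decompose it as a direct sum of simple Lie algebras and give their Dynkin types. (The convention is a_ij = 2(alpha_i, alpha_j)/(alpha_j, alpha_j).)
The diagram associated to this matrix has two connected components: the simple roots {alpha_1, alpha_5} form a chain of 2 nodes with single edges (A_2), and {alpha_2, alpha_3, alpha_4, alpha_6, alpha_7} form a chain of 5 nodes with a double edge at one end; the terminal node there is the unique long simple root (C_5). A semisimple Lie algebra decomposes uniquely as the direct sum of simple ideals, one per connected component of its Dynkin diagram, so g ≅ A_2 ⊕ C_5 (dimension 8 + 55 = 63).

type A_2 ⊕ type C_5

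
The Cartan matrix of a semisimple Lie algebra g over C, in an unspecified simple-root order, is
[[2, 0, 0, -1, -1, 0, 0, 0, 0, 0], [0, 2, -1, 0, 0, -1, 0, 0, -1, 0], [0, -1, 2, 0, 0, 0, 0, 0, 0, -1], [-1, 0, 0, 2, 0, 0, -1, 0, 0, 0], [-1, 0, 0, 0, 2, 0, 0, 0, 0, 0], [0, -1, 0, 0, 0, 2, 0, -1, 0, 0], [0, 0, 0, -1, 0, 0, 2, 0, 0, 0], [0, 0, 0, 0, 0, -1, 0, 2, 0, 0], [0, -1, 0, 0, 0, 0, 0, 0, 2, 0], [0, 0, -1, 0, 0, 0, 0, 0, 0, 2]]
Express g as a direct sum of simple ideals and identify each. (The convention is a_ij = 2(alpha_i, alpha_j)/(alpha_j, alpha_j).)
The diagram associated to this matrix has two connected components: the simple roots {alpha_1, alpha_4, alpha_5, alpha_7} form a chain of 4 nodes with single edges (A_4), and {alpha_2, alpha_3, alpha_6, alpha_8, alpha_9, alpha_10} form a chain of 5 nodes with one extra node attached to the third node from one end (E_6). A semisimple Lie algebra decomposes uniquely as the direct sum of simple ideals, one per connected component of its Dynkin diagram, so g ≅ A_4 ⊕ E_6 (dimension 24 + 78 = 102).

A4 + E6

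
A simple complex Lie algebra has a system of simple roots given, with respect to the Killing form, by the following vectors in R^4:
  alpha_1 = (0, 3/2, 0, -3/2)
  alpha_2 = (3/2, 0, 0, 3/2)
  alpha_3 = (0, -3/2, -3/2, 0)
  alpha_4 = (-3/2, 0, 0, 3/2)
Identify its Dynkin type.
Compute the Cartan integers a_ij = 2(alpha_i, alpha_j)/(alpha_j, alpha_j); the resulting 4x4 Cartan matrix is
[[2, -1, -1, -1], [-1, 2, 0, 0], [-1, 0, 2, 0], [-1, 0, 0, 2]].
All simple roots have the same length, so the diagram is simply laced. The associated Dynkin diagram is a chain of 2 nodes with a fork of two nodes at one end (D_4), so the type is D_4 (the algebra so(8)).

D_4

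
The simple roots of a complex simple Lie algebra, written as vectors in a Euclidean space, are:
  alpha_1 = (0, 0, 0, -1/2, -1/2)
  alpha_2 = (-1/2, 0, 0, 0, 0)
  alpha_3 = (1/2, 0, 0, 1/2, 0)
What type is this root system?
Compute the Cartan integers a_ij = 2(alpha_i, alpha_j)/(alpha_j, alpha_j); the resulting 3x3 Cartan matrix is
[[2, 0, -1], [0, 2, -1], [-1, -2, 2]].
The roots have two lengths (squared-length ratio 2:1); the short ones are alpha_{2}. The associated Dynkin diagram is a chain of 3 nodes with a double edge at one end; the terminal node there is the unique short simple root (B_3), so the type is B_3 (the algebra so(7)).

type B_3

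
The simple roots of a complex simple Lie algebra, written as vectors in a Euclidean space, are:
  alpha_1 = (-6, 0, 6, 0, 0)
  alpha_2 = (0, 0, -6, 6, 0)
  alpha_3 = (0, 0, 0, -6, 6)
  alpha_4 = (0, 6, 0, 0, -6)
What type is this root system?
Compute the Cartan integers a_ij = 2(alpha_i, alpha_j)/(alpha_j, alpha_j); the resulting 4x4 Cartan matrix is
[[2, -1, 0, 0], [-1, 2, -1, 0], [0, -1, 2, -1], [0, 0, -1, 2]].
All simple roots have the same length, so the diagram is simply laced. The associated Dynkin diagram is a chain of 4 nodes with single edges (A_4), so the type is A_4 (the algebra sl(5)).

A_4 (sl(5))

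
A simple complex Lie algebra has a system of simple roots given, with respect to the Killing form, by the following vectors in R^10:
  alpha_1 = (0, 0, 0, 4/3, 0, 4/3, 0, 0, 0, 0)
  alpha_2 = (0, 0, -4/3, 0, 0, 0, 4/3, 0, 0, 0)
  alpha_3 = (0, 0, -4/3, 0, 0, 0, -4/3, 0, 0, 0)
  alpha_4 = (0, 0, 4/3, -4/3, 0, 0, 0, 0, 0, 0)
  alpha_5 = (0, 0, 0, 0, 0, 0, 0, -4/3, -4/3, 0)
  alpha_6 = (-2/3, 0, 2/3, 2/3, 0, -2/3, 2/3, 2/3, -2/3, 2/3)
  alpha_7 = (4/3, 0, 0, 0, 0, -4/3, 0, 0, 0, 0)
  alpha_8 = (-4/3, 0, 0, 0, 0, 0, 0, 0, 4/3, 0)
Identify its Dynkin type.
Compute the Cartan integers a_ij = 2(alpha_i, alpha_j)/(alpha_j, alpha_j); the resulting 8x8 Cartan matrix is
[[2, 0, 0, -1, 0, 0, -1, 0], [0, 2, 0, -1, 0, 0, 0, 0], [0, 0, 2, -1, 0, -1, 0, 0], [-1, -1, -1, 2, 0, 0, 0, 0], [0, 0, 0, 0, 2, 0, 0, -1], [0, 0, -1, 0, 0, 2, 0, 0], [-1, 0, 0, 0, 0, 0, 2, -1], [0, 0, 0, 0, -1, 0, -1, 2]].
All simple roots have the same length, so the diagram is simply laced. The associated Dynkin diagram is a chain of 7 nodes with one extra node attached to the third node from one end (E_8), so the type is E_8.

type E_8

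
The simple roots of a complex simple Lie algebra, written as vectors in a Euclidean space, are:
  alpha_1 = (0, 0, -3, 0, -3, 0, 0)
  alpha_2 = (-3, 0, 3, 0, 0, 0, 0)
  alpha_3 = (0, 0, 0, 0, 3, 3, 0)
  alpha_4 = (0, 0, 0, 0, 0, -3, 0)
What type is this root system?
Compute the Cartan integers a_ij = 2(alpha_i, alpha_j)/(alpha_j, alpha_j); the resulting 4x4 Cartan matrix is
[[2, -1, -1, 0], [-1, 2, 0, 0], [-1, 0, 2, -2], [0, 0, -1, 2]].
The roots have two lengths (squared-length ratio 2:1); the short ones are alpha_{4}. The associated Dynkin diagram is a chain of 4 nodes with a double edge at one end; the terminal node there is the unique short simple root (B_4), so the type is B_4 (the algebra so(9)).

B_4 (so(9))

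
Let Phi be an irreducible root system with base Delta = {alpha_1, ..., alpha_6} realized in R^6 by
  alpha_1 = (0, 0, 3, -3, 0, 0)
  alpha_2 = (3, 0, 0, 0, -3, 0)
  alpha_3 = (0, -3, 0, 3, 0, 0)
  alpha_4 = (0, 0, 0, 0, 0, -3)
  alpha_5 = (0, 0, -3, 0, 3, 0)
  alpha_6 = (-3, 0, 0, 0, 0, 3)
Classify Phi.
Compute the Cartan integers a_ij = 2(alpha_i, alpha_j)/(alpha_j, alpha_j); the resulting 6x6 Cartan matrix is
[[2, 0, -1, 0, -1, 0], [0, 2, 0, 0, -1, -1], [-1, 0, 2, 0, 0, 0], [0, 0, 0, 2, 0, -1], [-1, -1, 0, 0, 2, 0], [0, -1, 0, -2, 0, 2]].
The roots have two lengths (squared-length ratio 2:1); the short ones are alpha_{4}. The associated Dynkin diagram is a chain of 6 nodes with a double edge at one end; the terminal node there is the unique short simple root (B_6), so the type is B_6 (the algebra so(13)).

B6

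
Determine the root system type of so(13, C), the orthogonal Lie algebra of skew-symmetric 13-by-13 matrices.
This is so(13) with 13 odd, which has dimension 13(13-1)/2 = 78 and rank (13-1)/2 = 6. In the classification of classical Lie algebras, the orthogonal algebra so(2n+1) in an odd number of variables has type B_n; here n = 6, so the Dynkin diagram is a chain of 6 nodes with a double edge at one end; the terminal node there is the unique short simple root (B_6). Hence the type is B_6.

B6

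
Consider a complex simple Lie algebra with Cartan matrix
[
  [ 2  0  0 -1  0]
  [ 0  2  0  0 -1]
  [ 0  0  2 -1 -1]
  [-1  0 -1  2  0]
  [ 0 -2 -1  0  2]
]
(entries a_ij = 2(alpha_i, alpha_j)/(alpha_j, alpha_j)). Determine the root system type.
B_5 (so(11))

The matrix has rank 5 with 2's on the diagonal. Reading the off-diagonal entries as Dynkin edges (a single edge where a_ij = a_ji = -1; a double or triple edge where a_ij * a_ji = 2 or 3), the diagram is a chain of 5 nodes with a double edge at one end; the terminal node there is the unique short simple root (B_5). One simple-root ordering that puts it in standard form is (alpha_1, alpha_4, alpha_3, alpha_5, alpha_2). So the algebra is type B_5, i.e. so(11).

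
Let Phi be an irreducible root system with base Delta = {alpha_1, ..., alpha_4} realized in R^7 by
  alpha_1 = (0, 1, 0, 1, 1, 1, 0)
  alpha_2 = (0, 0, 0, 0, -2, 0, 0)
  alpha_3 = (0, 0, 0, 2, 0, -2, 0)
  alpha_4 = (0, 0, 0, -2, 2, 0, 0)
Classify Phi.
Compute the Cartan integers a_ij = 2(alpha_i, alpha_j)/(alpha_j, alpha_j); the resulting 4x4 Cartan matrix is
[[2, -1, 0, 0], [-1, 2, 0, -1], [0, 0, 2, -1], [0, -2, -1, 2]].
The roots have two lengths (squared-length ratio 2:1); the short ones are alpha_{1,2}. The associated Dynkin diagram is a chain of 4 nodes with a double edge between the middle two (F_4), so the type is F_4.

F_4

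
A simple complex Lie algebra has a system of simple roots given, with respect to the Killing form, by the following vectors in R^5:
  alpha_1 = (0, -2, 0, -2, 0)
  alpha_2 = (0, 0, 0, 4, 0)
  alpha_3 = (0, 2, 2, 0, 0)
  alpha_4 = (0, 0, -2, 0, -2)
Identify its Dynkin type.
Compute the Cartan integers a_ij = 2(alpha_i, alpha_j)/(alpha_j, alpha_j); the resulting 4x4 Cartan matrix is
[[2, -1, -1, 0], [-2, 2, 0, 0], [-1, 0, 2, -1], [0, 0, -1, 2]].
The roots have two lengths (squared-length ratio 2:1); the short ones are alpha_{1,3,4}. The associated Dynkin diagram is a chain of 4 nodes with a double edge at one end; the terminal node there is the unique long simple root (C_4), so the type is C_4 (the algebra sp(8)).

C_4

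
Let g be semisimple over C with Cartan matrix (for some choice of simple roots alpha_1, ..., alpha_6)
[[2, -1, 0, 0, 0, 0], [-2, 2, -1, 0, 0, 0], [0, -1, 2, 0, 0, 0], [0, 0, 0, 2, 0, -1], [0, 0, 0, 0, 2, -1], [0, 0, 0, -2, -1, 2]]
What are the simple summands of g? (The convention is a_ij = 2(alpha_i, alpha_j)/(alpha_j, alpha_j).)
The diagram associated to this matrix has two connected components: the simple roots {alpha_4, alpha_5, alpha_6} form a chain of 3 nodes with a double edge at one end; the terminal node there is the unique short simple root (B_3), and {alpha_1, alpha_2, alpha_3} form a chain of 3 nodes with a double edge at one end; the terminal node there is the unique short simple root (B_3). A semisimple Lie algebra decomposes uniquely as the direct sum of simple ideals, one per connected component of its Dynkin diagram, so g ≅ B_3 ⊕ B_3 (dimension 21 + 21 = 42).

B_3 ⊕ B_3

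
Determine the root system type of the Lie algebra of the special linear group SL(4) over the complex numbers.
This is sl(4), which has dimension 4^2 - 1 = 15 and rank 4 - 1 = 3 (a Cartan subalgebra is the diagonal traceless matrices). In the classification of classical Lie algebras, the special linear algebra sl(n+1) has type A_n; here n = 3, so the Dynkin diagram is a chain of 3 nodes with single edges (A_3). Hence the type is A_3.

A3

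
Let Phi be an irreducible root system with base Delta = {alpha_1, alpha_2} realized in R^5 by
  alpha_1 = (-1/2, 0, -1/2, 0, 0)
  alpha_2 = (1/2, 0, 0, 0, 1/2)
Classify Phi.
A_2

Compute the Cartan integers a_ij = 2(alpha_i, alpha_j)/(alpha_j, alpha_j); the resulting 2x2 Cartan matrix is
[[2, -1], [-1, 2]].
All simple roots have the same length, so the diagram is simply laced. The associated Dynkin diagram is a chain of 2 nodes with single edges (A_2), so the type is A_2 (the algebra sl(3)).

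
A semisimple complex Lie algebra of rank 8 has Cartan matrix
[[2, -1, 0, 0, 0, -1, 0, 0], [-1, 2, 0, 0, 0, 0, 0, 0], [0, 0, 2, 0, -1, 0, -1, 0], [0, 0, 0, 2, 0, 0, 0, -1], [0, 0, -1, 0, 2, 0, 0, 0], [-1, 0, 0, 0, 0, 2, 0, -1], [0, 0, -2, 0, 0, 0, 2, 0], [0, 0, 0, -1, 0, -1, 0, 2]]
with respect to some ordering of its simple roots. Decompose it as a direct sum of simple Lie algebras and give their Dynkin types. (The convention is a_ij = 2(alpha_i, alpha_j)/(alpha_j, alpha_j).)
The diagram associated to this matrix has two connected components: the simple roots {alpha_1, alpha_2, alpha_4, alpha_6, alpha_8} form a chain of 5 nodes with single edges (A_5), and {alpha_3, alpha_5, alpha_7} form a chain of 3 nodes with a double edge at one end; the terminal node there is the unique long simple root (C_3). A semisimple Lie algebra decomposes uniquely as the direct sum of simple ideals, one per connected component of its Dynkin diagram, so g ≅ A_5 ⊕ C_3 (dimension 35 + 21 = 56).

A_5 (sl(6)) ⊕ C_3 (sp(6))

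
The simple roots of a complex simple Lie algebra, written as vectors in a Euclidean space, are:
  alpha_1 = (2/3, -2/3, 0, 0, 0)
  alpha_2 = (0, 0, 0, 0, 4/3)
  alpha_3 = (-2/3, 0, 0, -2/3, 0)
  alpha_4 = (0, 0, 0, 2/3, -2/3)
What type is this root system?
Compute the Cartan integers a_ij = 2(alpha_i, alpha_j)/(alpha_j, alpha_j); the resulting 4x4 Cartan matrix is
[[2, 0, -1, 0], [0, 2, 0, -2], [-1, 0, 2, -1], [0, -1, -1, 2]].
The roots have two lengths (squared-length ratio 2:1); the short ones are alpha_{1,3,4}. The associated Dynkin diagram is a chain of 4 nodes with a double edge at one end; the terminal node there is the unique long simple root (C_4), so the type is C_4 (the algebra sp(8)).

C4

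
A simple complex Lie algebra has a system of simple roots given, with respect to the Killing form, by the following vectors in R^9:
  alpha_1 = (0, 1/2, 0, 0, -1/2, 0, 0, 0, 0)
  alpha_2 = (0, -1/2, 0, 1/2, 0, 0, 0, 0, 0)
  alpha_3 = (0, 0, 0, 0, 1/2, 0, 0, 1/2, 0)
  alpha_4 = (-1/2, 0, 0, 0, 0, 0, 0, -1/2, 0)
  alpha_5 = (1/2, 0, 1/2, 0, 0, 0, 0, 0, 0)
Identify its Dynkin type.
Compute the Cartan integers a_ij = 2(alpha_i, alpha_j)/(alpha_j, alpha_j); the resulting 5x5 Cartan matrix is
[[2, -1, -1, 0, 0], [-1, 2, 0, 0, 0], [-1, 0, 2, -1, 0], [0, 0, -1, 2, -1], [0, 0, 0, -1, 2]].
All simple roots have the same length, so the diagram is simply laced. The associated Dynkin diagram is a chain of 5 nodes with single edges (A_5), so the type is A_5 (the algebra sl(6)).

A_5 (sl(6))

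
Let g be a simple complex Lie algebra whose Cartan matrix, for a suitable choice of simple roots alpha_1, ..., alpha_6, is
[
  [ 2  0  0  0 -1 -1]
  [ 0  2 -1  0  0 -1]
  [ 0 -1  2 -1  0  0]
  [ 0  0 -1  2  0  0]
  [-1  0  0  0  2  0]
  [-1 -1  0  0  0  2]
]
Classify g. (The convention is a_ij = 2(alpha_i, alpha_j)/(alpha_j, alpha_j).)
A_6

The matrix has rank 6 with 2's on the diagonal. Reading the off-diagonal entries as Dynkin edges (a single edge where a_ij = a_ji = -1; a double or triple edge where a_ij * a_ji = 2 or 3), the diagram is a chain of 6 nodes with single edges (A_6). One simple-root ordering that puts it in standard form is (alpha_4, alpha_3, alpha_2, alpha_6, alpha_1, alpha_5). So the algebra is type A_6, i.e. sl(7).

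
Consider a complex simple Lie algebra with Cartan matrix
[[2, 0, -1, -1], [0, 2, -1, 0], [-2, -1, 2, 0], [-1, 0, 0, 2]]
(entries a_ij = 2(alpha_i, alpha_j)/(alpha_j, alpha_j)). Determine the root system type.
The matrix has rank 4 with 2's on the diagonal. Reading the off-diagonal entries as Dynkin edges (a single edge where a_ij = a_ji = -1; a double or triple edge where a_ij * a_ji = 2 or 3), the diagram is a chain of 4 nodes with a double edge between the middle two (F_4). One simple-root ordering that puts it in standard form is (alpha_2, alpha_3, alpha_1, alpha_4). So the algebra is type F_4.

F_4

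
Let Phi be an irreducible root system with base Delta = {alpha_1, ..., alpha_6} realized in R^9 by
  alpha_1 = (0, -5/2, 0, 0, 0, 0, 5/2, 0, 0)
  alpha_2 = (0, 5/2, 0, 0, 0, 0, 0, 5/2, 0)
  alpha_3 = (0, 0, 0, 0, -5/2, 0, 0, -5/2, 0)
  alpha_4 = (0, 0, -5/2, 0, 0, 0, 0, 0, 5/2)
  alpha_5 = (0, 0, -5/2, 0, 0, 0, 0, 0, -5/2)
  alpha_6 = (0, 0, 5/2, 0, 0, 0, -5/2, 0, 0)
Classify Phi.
D_6

Compute the Cartan integers a_ij = 2(alpha_i, alpha_j)/(alpha_j, alpha_j); the resulting 6x6 Cartan matrix is
[[2, -1, 0, 0, 0, -1], [-1, 2, -1, 0, 0, 0], [0, -1, 2, 0, 0, 0], [0, 0, 0, 2, 0, -1], [0, 0, 0, 0, 2, -1], [-1, 0, 0, -1, -1, 2]].
All simple roots have the same length, so the diagram is simply laced. The associated Dynkin diagram is a chain of 4 nodes with a fork of two nodes at one end (D_6), so the type is D_6 (the algebra so(12)).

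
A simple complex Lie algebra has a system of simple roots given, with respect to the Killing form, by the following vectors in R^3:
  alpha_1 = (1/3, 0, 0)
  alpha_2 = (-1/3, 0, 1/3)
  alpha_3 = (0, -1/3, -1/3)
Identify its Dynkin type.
B_3 (so(7))

Compute the Cartan integers a_ij = 2(alpha_i, alpha_j)/(alpha_j, alpha_j); the resulting 3x3 Cartan matrix is
[[2, -1, 0], [-2, 2, -1], [0, -1, 2]].
The roots have two lengths (squared-length ratio 2:1); the short ones are alpha_{1}. The associated Dynkin diagram is a chain of 3 nodes with a double edge at one end; the terminal node there is the unique short simple root (B_3), so the type is B_3 (the algebra so(7)).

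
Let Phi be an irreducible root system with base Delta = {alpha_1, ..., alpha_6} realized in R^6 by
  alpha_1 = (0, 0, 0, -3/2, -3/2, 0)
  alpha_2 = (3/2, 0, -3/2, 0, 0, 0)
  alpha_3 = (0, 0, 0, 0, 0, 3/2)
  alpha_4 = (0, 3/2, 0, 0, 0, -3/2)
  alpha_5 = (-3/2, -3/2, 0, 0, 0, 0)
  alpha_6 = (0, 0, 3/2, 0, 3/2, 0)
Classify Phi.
Compute the Cartan integers a_ij = 2(alpha_i, alpha_j)/(alpha_j, alpha_j); the resulting 6x6 Cartan matrix is
[[2, 0, 0, 0, 0, -1], [0, 2, 0, 0, -1, -1], [0, 0, 2, -1, 0, 0], [0, 0, -2, 2, -1, 0], [0, -1, 0, -1, 2, 0], [-1, -1, 0, 0, 0, 2]].
The roots have two lengths (squared-length ratio 2:1); the short ones are alpha_{3}. The associated Dynkin diagram is a chain of 6 nodes with a double edge at one end; the terminal node there is the unique short simple root (B_6), so the type is B_6 (the algebra so(13)).

type B_6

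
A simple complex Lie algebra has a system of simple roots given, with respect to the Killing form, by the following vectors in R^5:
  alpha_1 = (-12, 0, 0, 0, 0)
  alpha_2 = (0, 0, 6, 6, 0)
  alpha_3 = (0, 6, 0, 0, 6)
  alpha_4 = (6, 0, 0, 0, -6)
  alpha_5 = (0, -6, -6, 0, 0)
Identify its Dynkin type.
Compute the Cartan integers a_ij = 2(alpha_i, alpha_j)/(alpha_j, alpha_j); the resulting 5x5 Cartan matrix is
[[2, 0, 0, -2, 0], [0, 2, 0, 0, -1], [0, 0, 2, -1, -1], [-1, 0, -1, 2, 0], [0, -1, -1, 0, 2]].
The roots have two lengths (squared-length ratio 2:1); the short ones are alpha_{2,3,4,5}. The associated Dynkin diagram is a chain of 5 nodes with a double edge at one end; the terminal node there is the unique long simple root (C_5), so the type is C_5 (the algebra sp(10)).

C5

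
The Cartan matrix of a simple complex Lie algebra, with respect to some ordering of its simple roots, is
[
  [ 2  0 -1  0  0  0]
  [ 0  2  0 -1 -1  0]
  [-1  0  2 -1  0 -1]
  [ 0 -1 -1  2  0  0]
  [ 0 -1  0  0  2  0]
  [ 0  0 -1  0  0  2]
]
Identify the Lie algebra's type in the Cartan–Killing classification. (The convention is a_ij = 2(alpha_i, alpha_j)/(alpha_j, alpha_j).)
D_6 (so(12))

The matrix has rank 6 with 2's on the diagonal. Reading the off-diagonal entries as Dynkin edges (a single edge where a_ij = a_ji = -1; a double or triple edge where a_ij * a_ji = 2 or 3), the diagram is a chain of 4 nodes with a fork of two nodes at one end (D_6). One simple-root ordering that puts it in standard form is (alpha_5, alpha_2, alpha_4, alpha_3, alpha_1, alpha_6). So the algebra is type D_6, i.e. so(12).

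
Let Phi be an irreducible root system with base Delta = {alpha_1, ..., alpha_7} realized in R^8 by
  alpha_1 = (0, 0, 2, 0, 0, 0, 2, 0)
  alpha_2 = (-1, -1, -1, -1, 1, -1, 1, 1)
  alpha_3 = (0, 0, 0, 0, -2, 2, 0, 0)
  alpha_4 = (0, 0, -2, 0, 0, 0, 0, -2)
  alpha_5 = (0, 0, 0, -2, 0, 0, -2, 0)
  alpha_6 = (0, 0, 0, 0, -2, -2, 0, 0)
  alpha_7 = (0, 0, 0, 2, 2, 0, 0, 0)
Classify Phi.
E_7

Compute the Cartan integers a_ij = 2(alpha_i, alpha_j)/(alpha_j, alpha_j); the resulting 7x7 Cartan matrix is
[[2, 0, 0, -1, -1, 0, 0], [0, 2, -1, 0, 0, 0, 0], [0, -1, 2, 0, 0, 0, -1], [-1, 0, 0, 2, 0, 0, 0], [-1, 0, 0, 0, 2, 0, -1], [0, 0, 0, 0, 0, 2, -1], [0, 0, -1, 0, -1, -1, 2]].
All simple roots have the same length, so the diagram is simply laced. The associated Dynkin diagram is a chain of 6 nodes with one extra node attached to the third node from one end (E_7), so the type is E_7.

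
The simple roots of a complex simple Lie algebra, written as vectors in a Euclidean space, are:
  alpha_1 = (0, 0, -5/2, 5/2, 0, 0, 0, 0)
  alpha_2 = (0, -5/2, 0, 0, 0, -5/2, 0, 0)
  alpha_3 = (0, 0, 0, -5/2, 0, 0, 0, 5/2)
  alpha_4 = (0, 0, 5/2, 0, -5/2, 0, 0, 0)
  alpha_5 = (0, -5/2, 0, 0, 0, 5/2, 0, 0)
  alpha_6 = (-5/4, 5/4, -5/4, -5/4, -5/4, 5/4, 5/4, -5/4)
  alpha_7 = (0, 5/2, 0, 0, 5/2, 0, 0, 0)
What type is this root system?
Compute the Cartan integers a_ij = 2(alpha_i, alpha_j)/(alpha_j, alpha_j); the resulting 7x7 Cartan matrix is
[[2, 0, -1, -1, 0, 0, 0], [0, 2, 0, 0, 0, -1, -1], [-1, 0, 2, 0, 0, 0, 0], [-1, 0, 0, 2, 0, 0, -1], [0, 0, 0, 0, 2, 0, -1], [0, -1, 0, 0, 0, 2, 0], [0, -1, 0, -1, -1, 0, 2]].
All simple roots have the same length, so the diagram is simply laced. The associated Dynkin diagram is a chain of 6 nodes with one extra node attached to the third node from one end (E_7), so the type is E_7.

E_7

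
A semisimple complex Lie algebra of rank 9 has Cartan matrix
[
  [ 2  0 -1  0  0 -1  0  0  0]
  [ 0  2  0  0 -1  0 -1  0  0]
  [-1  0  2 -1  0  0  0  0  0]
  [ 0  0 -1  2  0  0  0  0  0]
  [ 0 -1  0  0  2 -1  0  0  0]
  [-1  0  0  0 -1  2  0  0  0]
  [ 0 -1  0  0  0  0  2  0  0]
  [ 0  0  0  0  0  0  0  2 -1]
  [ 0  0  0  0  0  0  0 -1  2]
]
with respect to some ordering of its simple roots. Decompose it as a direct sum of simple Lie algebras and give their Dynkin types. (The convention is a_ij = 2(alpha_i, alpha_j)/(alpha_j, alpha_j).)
A2 ⊕ A7

The diagram associated to this matrix has two connected components: the simple roots {alpha_8, alpha_9} form a chain of 2 nodes with single edges (A_2), and {alpha_1, alpha_2, alpha_3, alpha_4, alpha_5, alpha_6, alpha_7} form a chain of 7 nodes with single edges (A_7). A semisimple Lie algebra decomposes uniquely as the direct sum of simple ideals, one per connected component of its Dynkin diagram, so g ≅ A_2 ⊕ A_7 (dimension 8 + 63 = 71).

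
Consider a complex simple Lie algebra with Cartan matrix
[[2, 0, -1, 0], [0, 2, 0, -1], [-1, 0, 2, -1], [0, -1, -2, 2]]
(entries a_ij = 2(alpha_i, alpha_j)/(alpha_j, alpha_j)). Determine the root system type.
The matrix has rank 4 with 2's on the diagonal. Reading the off-diagonal entries as Dynkin edges (a single edge where a_ij = a_ji = -1; a double or triple edge where a_ij * a_ji = 2 or 3), the diagram is a chain of 4 nodes with a double edge between the middle two (F_4). One simple-root ordering that puts it in standard form is (alpha_2, alpha_4, alpha_3, alpha_1). So the algebra is type F_4.

F4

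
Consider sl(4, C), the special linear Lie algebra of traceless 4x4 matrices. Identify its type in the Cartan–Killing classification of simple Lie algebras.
This is sl(4), which has dimension 4^2 - 1 = 15 and rank 4 - 1 = 3 (a Cartan subalgebra is the diagonal traceless matrices). In the classification of classical Lie algebras, the special linear algebra sl(n+1) has type A_n; here n = 3, so the Dynkin diagram is a chain of 3 nodes with single edges (A_3). Hence the type is A_3.

A_3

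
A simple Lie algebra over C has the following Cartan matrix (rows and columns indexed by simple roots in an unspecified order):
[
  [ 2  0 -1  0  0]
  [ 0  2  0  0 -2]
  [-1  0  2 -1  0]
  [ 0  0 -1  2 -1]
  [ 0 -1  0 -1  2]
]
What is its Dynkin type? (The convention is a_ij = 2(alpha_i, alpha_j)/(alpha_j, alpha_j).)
The matrix has rank 5 with 2's on the diagonal. Reading the off-diagonal entries as Dynkin edges (a single edge where a_ij = a_ji = -1; a double or triple edge where a_ij * a_ji = 2 or 3), the diagram is a chain of 5 nodes with a double edge at one end; the terminal node there is the unique long simple root (C_5). One simple-root ordering that puts it in standard form is (alpha_1, alpha_3, alpha_4, alpha_5, alpha_2). So the algebra is type C_5, i.e. sp(10).

C_5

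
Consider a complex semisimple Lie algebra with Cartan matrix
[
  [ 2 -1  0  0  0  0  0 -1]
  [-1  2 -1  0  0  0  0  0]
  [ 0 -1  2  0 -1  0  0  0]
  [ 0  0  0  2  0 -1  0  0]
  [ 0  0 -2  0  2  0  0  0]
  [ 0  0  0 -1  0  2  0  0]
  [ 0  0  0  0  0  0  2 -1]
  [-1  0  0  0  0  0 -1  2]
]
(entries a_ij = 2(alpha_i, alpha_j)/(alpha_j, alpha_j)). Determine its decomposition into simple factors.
The diagram associated to this matrix has two connected components: the simple roots {alpha_4, alpha_6} form a chain of 2 nodes with single edges (A_2), and {alpha_1, alpha_2, alpha_3, alpha_5, alpha_7, alpha_8} form a chain of 6 nodes with a double edge at one end; the terminal node there is the unique long simple root (C_6). A semisimple Lie algebra decomposes uniquely as the direct sum of simple ideals, one per connected component of its Dynkin diagram, so g ≅ A_2 ⊕ C_6 (dimension 8 + 78 = 86).

A2 ⊕ C6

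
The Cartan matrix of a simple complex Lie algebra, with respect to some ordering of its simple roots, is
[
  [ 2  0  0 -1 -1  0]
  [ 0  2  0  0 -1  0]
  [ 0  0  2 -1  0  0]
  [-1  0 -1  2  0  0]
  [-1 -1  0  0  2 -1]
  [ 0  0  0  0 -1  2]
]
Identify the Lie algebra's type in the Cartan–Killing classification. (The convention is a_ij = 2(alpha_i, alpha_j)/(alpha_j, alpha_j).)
The matrix has rank 6 with 2's on the diagonal. Reading the off-diagonal entries as Dynkin edges (a single edge where a_ij = a_ji = -1; a double or triple edge where a_ij * a_ji = 2 or 3), the diagram is a chain of 4 nodes with a fork of two nodes at one end (D_6). One simple-root ordering that puts it in standard form is (alpha_3, alpha_4, alpha_1, alpha_5, alpha_2, alpha_6). So the algebra is type D_6, i.e. so(12).

D_6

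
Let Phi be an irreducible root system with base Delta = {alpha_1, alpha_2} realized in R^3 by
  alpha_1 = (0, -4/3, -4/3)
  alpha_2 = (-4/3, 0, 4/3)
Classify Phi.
Compute the Cartan integers a_ij = 2(alpha_i, alpha_j)/(alpha_j, alpha_j); the resulting 2x2 Cartan matrix is
[[2, -1], [-1, 2]].
All simple roots have the same length, so the diagram is simply laced. The associated Dynkin diagram is a chain of 2 nodes with single edges (A_2), so the type is A_2 (the algebra sl(3)).

type A_2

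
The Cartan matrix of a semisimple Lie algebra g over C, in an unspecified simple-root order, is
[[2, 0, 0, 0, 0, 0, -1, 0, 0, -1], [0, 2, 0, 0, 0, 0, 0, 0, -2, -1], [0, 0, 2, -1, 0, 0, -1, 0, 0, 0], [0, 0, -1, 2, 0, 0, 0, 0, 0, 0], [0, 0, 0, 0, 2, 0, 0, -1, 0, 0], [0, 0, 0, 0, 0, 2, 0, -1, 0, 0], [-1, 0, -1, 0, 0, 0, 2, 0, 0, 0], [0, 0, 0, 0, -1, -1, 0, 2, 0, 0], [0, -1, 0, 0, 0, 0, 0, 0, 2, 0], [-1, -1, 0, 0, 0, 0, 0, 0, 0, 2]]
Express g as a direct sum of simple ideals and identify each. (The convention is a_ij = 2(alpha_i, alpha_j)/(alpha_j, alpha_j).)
The diagram associated to this matrix has two connected components: the simple roots {alpha_5, alpha_6, alpha_8} form a chain of 3 nodes with single edges (A_3), and {alpha_1, alpha_2, alpha_3, alpha_4, alpha_7, alpha_9, alpha_10} form a chain of 7 nodes with a double edge at one end; the terminal node there is the unique short simple root (B_7). A semisimple Lie algebra decomposes uniquely as the direct sum of simple ideals, one per connected component of its Dynkin diagram, so g ≅ A_3 ⊕ B_7 (dimension 15 + 105 = 120).

A_3 + B_7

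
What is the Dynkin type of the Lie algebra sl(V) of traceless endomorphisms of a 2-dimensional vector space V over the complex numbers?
A1

This is sl(2), which has dimension 2^2 - 1 = 3 and rank 2 - 1 = 1 (a Cartan subalgebra is the diagonal traceless matrices). In the classification of classical Lie algebras, the special linear algebra sl(n+1) has type A_n; here n = 1, so the Dynkin diagram is a chain of 1 nodes with single edges (A_1). Hence the type is A_1.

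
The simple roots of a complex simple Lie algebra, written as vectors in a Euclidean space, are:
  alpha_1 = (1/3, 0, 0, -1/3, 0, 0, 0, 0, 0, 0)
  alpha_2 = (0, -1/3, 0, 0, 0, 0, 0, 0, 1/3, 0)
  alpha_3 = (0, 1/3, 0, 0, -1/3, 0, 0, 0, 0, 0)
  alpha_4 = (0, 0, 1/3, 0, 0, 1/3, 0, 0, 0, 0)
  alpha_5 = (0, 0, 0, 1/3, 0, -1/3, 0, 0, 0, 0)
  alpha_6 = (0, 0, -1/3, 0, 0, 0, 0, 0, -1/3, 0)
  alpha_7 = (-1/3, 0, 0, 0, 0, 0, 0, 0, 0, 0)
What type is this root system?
type B_7

Compute the Cartan integers a_ij = 2(alpha_i, alpha_j)/(alpha_j, alpha_j); the resulting 7x7 Cartan matrix is
[[2, 0, 0, 0, -1, 0, -2], [0, 2, -1, 0, 0, -1, 0], [0, -1, 2, 0, 0, 0, 0], [0, 0, 0, 2, -1, -1, 0], [-1, 0, 0, -1, 2, 0, 0], [0, -1, 0, -1, 0, 2, 0], [-1, 0, 0, 0, 0, 0, 2]].
The roots have two lengths (squared-length ratio 2:1); the short ones are alpha_{7}. The associated Dynkin diagram is a chain of 7 nodes with a double edge at one end; the terminal node there is the unique short simple root (B_7), so the type is B_7 (the algebra so(15)).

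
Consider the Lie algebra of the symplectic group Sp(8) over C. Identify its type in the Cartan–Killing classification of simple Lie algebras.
This is sp(8), which has dimension 8(8+1)/2 = 36 and rank 8/2 = 4. In the classification of classical Lie algebras, the symplectic algebra sp(2n) has type C_n; here n = 4, so the Dynkin diagram is a chain of 4 nodes with a double edge at one end; the terminal node there is the unique long simple root (C_4). Hence the type is C_4.

type C_4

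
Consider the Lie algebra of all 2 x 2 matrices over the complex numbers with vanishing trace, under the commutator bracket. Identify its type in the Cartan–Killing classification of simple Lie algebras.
type A_1

This is sl(2), which has dimension 2^2 - 1 = 3 and rank 2 - 1 = 1 (a Cartan subalgebra is the diagonal traceless matrices). In the classification of classical Lie algebras, the special linear algebra sl(n+1) has type A_n; here n = 1, so the Dynkin diagram is a chain of 1 nodes with single edges (A_1). Hence the type is A_1.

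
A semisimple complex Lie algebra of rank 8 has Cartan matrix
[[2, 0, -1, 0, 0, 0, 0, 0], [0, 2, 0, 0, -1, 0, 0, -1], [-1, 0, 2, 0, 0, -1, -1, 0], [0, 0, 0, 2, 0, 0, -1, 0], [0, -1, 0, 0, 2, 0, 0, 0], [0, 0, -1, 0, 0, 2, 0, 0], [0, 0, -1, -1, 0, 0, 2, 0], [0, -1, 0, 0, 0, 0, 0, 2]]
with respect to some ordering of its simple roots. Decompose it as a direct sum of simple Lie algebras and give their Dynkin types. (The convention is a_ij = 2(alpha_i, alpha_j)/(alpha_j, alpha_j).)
A_3 (sl(4)) + D_5 (so(10))

The diagram associated to this matrix has two connected components: the simple roots {alpha_2, alpha_5, alpha_8} form a chain of 3 nodes with single edges (A_3), and {alpha_1, alpha_3, alpha_4, alpha_6, alpha_7} form a chain of 3 nodes with a fork of two nodes at one end (D_5). A semisimple Lie algebra decomposes uniquely as the direct sum of simple ideals, one per connected component of its Dynkin diagram, so g ≅ A_3 ⊕ D_5 (dimension 15 + 45 = 60).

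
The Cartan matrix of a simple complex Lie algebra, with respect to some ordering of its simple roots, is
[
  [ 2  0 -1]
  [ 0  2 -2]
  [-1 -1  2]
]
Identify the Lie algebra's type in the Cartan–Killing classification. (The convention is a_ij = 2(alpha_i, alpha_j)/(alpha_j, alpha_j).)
C_3

The matrix has rank 3 with 2's on the diagonal. Reading the off-diagonal entries as Dynkin edges (a single edge where a_ij = a_ji = -1; a double or triple edge where a_ij * a_ji = 2 or 3), the diagram is a chain of 3 nodes with a double edge at one end; the terminal node there is the unique long simple root (C_3). One simple-root ordering that puts it in standard form is (alpha_1, alpha_3, alpha_2). So the algebra is type C_3, i.e. sp(6).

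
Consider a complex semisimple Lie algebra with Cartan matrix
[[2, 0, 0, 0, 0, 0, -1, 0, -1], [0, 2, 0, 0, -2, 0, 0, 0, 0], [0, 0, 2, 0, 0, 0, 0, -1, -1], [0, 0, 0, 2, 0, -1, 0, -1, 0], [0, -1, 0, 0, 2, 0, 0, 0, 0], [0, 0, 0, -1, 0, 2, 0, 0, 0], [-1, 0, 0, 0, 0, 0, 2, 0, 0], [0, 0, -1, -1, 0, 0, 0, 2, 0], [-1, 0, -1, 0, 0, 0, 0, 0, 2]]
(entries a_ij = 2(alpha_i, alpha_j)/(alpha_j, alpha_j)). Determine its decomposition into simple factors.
The diagram associated to this matrix has two connected components: the simple roots {alpha_1, alpha_3, alpha_4, alpha_6, alpha_7, alpha_8, alpha_9} form a chain of 7 nodes with single edges (A_7), and {alpha_2, alpha_5} form a chain of 2 nodes with a double edge at one end; the terminal node there is the unique short simple root (B_2). A semisimple Lie algebra decomposes uniquely as the direct sum of simple ideals, one per connected component of its Dynkin diagram, so g ≅ A_7 ⊕ B_2 (dimension 63 + 10 = 73).

A7 + B2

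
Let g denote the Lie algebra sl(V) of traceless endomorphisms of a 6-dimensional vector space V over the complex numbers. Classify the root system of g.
type A_5

This is sl(6), which has dimension 6^2 - 1 = 35 and rank 6 - 1 = 5 (a Cartan subalgebra is the diagonal traceless matrices). In the classification of classical Lie algebras, the special linear algebra sl(n+1) has type A_n; here n = 5, so the Dynkin diagram is a chain of 5 nodes with single edges (A_5). Hence the type is A_5.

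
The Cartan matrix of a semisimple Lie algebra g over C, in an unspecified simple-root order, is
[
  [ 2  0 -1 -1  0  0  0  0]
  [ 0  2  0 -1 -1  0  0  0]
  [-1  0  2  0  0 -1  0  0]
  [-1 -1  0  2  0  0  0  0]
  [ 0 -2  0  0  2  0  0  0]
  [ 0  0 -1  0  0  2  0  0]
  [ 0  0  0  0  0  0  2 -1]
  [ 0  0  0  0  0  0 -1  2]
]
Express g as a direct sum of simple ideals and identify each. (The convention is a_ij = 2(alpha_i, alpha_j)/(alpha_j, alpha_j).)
type A_2 ⊕ type C_6

The diagram associated to this matrix has two connected components: the simple roots {alpha_7, alpha_8} form a chain of 2 nodes with single edges (A_2), and {alpha_1, alpha_2, alpha_3, alpha_4, alpha_5, alpha_6} form a chain of 6 nodes with a double edge at one end; the terminal node there is the unique long simple root (C_6). A semisimple Lie algebra decomposes uniquely as the direct sum of simple ideals, one per connected component of its Dynkin diagram, so g ≅ A_2 ⊕ C_6 (dimension 8 + 78 = 86).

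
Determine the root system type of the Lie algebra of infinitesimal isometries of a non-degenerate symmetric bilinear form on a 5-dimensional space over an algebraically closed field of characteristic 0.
This is so(5) with 5 odd, which has dimension 5(5-1)/2 = 10 and rank (5-1)/2 = 2. In the classification of classical Lie algebras, the orthogonal algebra so(2n+1) in an odd number of variables has type B_n; here n = 2, so the Dynkin diagram is a chain of 2 nodes with a double edge at one end; the terminal node there is the unique short simple root (B_2). Hence the type is B_2.

B_2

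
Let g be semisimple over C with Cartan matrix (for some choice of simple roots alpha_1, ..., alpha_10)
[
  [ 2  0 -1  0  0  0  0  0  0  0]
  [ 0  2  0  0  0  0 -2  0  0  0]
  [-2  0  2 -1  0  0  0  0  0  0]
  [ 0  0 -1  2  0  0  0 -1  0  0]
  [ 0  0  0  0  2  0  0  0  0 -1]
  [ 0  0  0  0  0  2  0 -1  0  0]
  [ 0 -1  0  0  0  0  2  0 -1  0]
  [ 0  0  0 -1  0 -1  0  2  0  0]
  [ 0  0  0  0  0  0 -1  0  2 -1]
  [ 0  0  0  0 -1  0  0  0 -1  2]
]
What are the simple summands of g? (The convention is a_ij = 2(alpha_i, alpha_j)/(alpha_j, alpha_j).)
The diagram associated to this matrix has two connected components: the simple roots {alpha_1, alpha_3, alpha_4, alpha_6, alpha_8} form a chain of 5 nodes with a double edge at one end; the terminal node there is the unique short simple root (B_5), and {alpha_2, alpha_5, alpha_7, alpha_9, alpha_10} form a chain of 5 nodes with a double edge at one end; the terminal node there is the unique long simple root (C_5). A semisimple Lie algebra decomposes uniquely as the direct sum of simple ideals, one per connected component of its Dynkin diagram, so g ≅ B_5 ⊕ C_5 (dimension 55 + 55 = 110).

B_5 (so(11)) ⊕ C_5 (sp(10))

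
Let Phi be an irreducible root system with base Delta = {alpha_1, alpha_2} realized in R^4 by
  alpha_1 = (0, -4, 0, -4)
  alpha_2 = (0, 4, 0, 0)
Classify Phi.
type B_2

Compute the Cartan integers a_ij = 2(alpha_i, alpha_j)/(alpha_j, alpha_j); the resulting 2x2 Cartan matrix is
[[2, -2], [-1, 2]].
The roots have two lengths (squared-length ratio 2:1); the short ones are alpha_{2}. The associated Dynkin diagram is a chain of 2 nodes with a double edge at one end; the terminal node there is the unique short simple root (B_2), so the type is B_2 (the algebra so(5)).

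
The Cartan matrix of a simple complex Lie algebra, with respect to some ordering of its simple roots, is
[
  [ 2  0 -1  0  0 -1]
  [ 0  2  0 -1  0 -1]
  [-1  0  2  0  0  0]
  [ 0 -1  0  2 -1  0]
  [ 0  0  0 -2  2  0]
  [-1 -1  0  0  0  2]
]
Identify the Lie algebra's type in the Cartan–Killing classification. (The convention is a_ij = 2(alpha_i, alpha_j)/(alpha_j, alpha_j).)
The matrix has rank 6 with 2's on the diagonal. Reading the off-diagonal entries as Dynkin edges (a single edge where a_ij = a_ji = -1; a double or triple edge where a_ij * a_ji = 2 or 3), the diagram is a chain of 6 nodes with a double edge at one end; the terminal node there is the unique long simple root (C_6). One simple-root ordering that puts it in standard form is (alpha_3, alpha_1, alpha_6, alpha_2, alpha_4, alpha_5). So the algebra is type C_6, i.e. sp(12).

type C_6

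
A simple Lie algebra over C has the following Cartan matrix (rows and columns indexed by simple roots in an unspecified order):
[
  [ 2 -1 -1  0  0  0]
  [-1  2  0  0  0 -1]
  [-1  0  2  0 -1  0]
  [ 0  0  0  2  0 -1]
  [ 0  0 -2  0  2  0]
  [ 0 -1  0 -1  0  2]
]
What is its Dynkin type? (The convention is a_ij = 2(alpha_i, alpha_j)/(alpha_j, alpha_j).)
C_6 (sp(12))

The matrix has rank 6 with 2's on the diagonal. Reading the off-diagonal entries as Dynkin edges (a single edge where a_ij = a_ji = -1; a double or triple edge where a_ij * a_ji = 2 or 3), the diagram is a chain of 6 nodes with a double edge at one end; the terminal node there is the unique long simple root (C_6). One simple-root ordering that puts it in standard form is (alpha_4, alpha_6, alpha_2, alpha_1, alpha_3, alpha_5). So the algebra is type C_6, i.e. sp(12).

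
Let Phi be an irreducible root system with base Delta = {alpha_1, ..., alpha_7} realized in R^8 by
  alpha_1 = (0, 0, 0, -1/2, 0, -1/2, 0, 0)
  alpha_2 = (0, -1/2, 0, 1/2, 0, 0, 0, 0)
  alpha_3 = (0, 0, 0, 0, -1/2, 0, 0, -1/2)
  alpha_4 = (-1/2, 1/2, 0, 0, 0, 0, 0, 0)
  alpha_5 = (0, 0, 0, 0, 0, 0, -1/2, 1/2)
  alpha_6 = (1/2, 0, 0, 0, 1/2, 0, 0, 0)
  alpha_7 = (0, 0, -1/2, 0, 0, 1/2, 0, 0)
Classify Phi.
Compute the Cartan integers a_ij = 2(alpha_i, alpha_j)/(alpha_j, alpha_j); the resulting 7x7 Cartan matrix is
[[2, -1, 0, 0, 0, 0, -1], [-1, 2, 0, -1, 0, 0, 0], [0, 0, 2, 0, -1, -1, 0], [0, -1, 0, 2, 0, -1, 0], [0, 0, -1, 0, 2, 0, 0], [0, 0, -1, -1, 0, 2, 0], [-1, 0, 0, 0, 0, 0, 2]].
All simple roots have the same length, so the diagram is simply laced. The associated Dynkin diagram is a chain of 7 nodes with single edges (A_7), so the type is A_7 (the algebra sl(8)).

A7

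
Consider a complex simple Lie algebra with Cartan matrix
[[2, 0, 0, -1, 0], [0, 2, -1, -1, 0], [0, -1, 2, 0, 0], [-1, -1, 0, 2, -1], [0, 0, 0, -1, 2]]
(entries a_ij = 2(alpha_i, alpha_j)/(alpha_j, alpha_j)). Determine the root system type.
D_5 (so(10))

The matrix has rank 5 with 2's on the diagonal. Reading the off-diagonal entries as Dynkin edges (a single edge where a_ij = a_ji = -1; a double or triple edge where a_ij * a_ji = 2 or 3), the diagram is a chain of 3 nodes with a fork of two nodes at one end (D_5). One simple-root ordering that puts it in standard form is (alpha_3, alpha_2, alpha_4, alpha_5, alpha_1). So the algebra is type D_5, i.e. so(10).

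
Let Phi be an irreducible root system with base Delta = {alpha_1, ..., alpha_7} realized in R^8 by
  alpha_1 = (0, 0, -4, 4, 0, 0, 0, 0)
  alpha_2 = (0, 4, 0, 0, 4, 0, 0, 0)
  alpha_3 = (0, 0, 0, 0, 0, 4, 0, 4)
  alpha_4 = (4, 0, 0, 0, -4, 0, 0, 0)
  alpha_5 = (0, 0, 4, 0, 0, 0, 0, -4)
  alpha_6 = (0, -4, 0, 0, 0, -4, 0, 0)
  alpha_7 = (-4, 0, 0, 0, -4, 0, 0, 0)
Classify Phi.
Compute the Cartan integers a_ij = 2(alpha_i, alpha_j)/(alpha_j, alpha_j); the resulting 7x7 Cartan matrix is
[[2, 0, 0, 0, -1, 0, 0], [0, 2, 0, -1, 0, -1, -1], [0, 0, 2, 0, -1, -1, 0], [0, -1, 0, 2, 0, 0, 0], [-1, 0, -1, 0, 2, 0, 0], [0, -1, -1, 0, 0, 2, 0], [0, -1, 0, 0, 0, 0, 2]].
All simple roots have the same length, so the diagram is simply laced. The associated Dynkin diagram is a chain of 5 nodes with a fork of two nodes at one end (D_7), so the type is D_7 (the algebra so(14)).

D_7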